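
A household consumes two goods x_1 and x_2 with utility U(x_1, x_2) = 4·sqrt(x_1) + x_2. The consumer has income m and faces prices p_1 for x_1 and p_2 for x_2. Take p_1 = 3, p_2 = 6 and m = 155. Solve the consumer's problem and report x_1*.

x_1* = 16

Utility is quasi-linear in x_2; the FOC for x_1 is 2/√x_1 = p_1/p_2.
Solve: √x_1 = 2·p_2/p_1, so x_1*(p_1,p_2) = (2·p_2/p_1)², and x_2* = (m − p_1·x_1*)/p_2.
Plugging in: x_1* = (2·6/3)² = 16.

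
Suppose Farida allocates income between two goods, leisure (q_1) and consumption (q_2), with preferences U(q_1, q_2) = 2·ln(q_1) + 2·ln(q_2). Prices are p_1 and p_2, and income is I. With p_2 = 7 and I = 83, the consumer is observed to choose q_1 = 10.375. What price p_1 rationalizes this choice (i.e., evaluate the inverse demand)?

The MRS is q_2/q_1. Set MRS = p_1/p_2.
Rearranging, p_2·q_2 = p_1·q_1. Substituting into the budget gives p_1·q_1·(1 + 1) = I.
Demand: q_1*(p_1,p_2,I) = 0.5·I/p_1 and q_2* = 0.5·I/p_2.
Set q_1* = 10.375 in the demand function and solve for p_1: p_1 = 4.

p_1 = 4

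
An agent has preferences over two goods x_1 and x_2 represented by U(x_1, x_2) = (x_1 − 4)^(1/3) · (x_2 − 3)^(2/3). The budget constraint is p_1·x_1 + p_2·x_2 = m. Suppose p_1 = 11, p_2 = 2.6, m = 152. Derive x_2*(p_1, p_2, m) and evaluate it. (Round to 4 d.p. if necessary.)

Let x_1' = x_1−4, x_2' = x_2−3. MRS = (1/2)·x_2'/x_1' = p_1/p_2.
After buying the subsistence bundle (4, 3), a share 1/3 of the remaining income goes to x_1: x_1* = 4 + 1/3·(m − 4p_1 − 3p_2)/p_1.
Discretionary income = 152 − 4·11 − 3·2.6 = 100.2; x_2* = 3 + 2/3·100.2/2.6 = 28.6923.

x_2* = 28.6923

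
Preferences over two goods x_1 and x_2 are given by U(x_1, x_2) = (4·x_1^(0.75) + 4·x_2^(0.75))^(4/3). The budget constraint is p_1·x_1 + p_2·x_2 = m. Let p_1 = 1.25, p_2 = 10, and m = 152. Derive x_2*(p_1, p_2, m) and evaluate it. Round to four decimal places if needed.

x_2* = 0.0296

Substitute x_2 = (x_2/x_1)·x_1 into the budget: x_1* = m/(p_1 + p_2·(x_2/x_1)).
Numerically x_2/x_1 = 0.000244, so x_1* = 152/(1.25 + 10·0.000244) = 121.363 and x_2* = 0.000244·121.363 = 0.0296.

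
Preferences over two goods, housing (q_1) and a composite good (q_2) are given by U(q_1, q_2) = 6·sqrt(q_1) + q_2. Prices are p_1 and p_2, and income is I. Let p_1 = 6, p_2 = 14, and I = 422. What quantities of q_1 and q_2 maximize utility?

Utility is quasi-linear in q_2; the FOC for q_1 is 3/√q_1 = p_1/p_2.
Solve: √q_1 = 3·p_2/p_1, so q_1*(p_1,p_2) = (3·p_2/p_1)², and q_2* = (I − p_1·q_1*)/p_2.
Plugging in: q_1* = (3·14/6)² = 49, q_2* = 9.1429.

q_1* = 49, q_2* = 9.1429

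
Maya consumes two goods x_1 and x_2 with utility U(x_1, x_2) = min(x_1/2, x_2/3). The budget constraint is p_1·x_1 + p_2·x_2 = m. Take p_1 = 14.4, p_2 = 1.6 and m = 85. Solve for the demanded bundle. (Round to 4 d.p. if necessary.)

With perfect complements, no substitution: consume in ratio x_1:x_2 = 2:3.
Budget: p_1·x_1 + p_2·(3/2)·x_1 = m, so (2·p_1 + 3·p_2)·x_1 = 2·m.
Demand: x_1*(p_1,p_2,m) = 2·m/(2·p_1 + 3·p_2), x_2* = 3·m/(2·p_1 + 3·p_2).
Here 2·14.4 + 3·1.6 = 33.6, giving x_1* = 5.0595 and x_2* = 7.5893.

x_1* = 5.0595, x_2* = 7.5893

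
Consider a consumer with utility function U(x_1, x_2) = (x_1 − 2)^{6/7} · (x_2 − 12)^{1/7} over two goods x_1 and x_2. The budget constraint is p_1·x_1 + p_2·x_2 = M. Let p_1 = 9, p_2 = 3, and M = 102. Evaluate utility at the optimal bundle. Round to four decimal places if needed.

V = 4.1405

This is Cobb-Douglas in (x_1−2, x_2−12): tangency gives 6/7·p_2·(x_2−12) = 1/7·p_1·(x_1−2).
Substituting into the budget: x_1* = 2 + 6/7·(M − 2·p_1 − 12·p_2)/p_1, and x_2* = 12 + 1/7·(…)/p_2.
Discretionary income = 102 − 2·9 − 12·3 = 48; x_1* = 2 + 6/7·48/9 = 6.5714; x_2* = 12 + 1/7·48/3 = 14.2857.
Utility at the optimum: U(6.5714, 14.2857) = 4.1405.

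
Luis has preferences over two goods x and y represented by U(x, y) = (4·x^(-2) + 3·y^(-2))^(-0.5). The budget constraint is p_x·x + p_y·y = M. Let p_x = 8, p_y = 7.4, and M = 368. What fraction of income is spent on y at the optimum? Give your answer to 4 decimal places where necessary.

share on y = 0.4631

MRS = MU_x/MU_y = (4/3)·(y/x)^(3). Set equal to p_x/p_y.
Solve for the ratio: y/x = [(3/4)·p_x/p_y]^(1/3).
With the ratio pinned down, the budget gives x* = M/(p_x + p_y·(y/x)) and y* = (y/x)·x*.
Numerically y/x = 0.932481, so x* = 368/(8 + 7.4·0.932481) = 24.6974 and y* = 0.932481·24.6974 = 23.0298.
Expenditure on y: 7.4·23.0298 = 170.4208; share = 0.4631.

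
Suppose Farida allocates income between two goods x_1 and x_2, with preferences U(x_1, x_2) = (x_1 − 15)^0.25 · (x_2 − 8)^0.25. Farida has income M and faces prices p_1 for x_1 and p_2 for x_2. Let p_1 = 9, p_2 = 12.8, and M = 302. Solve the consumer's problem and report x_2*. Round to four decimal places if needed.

x_2* = 10.5234

MRS = (x_2−8)/(x_1−15). Tangency with p_1/p_2 gives x_2−8 = (p_1/p_2)·(x_1−15).
After buying the subsistence bundle (15, 8), a share 0.5 of the remaining income goes to x_1: x_1* = 15 + 0.5·(M − 15p_1 − 8p_2)/p_1.
Discretionary income = 302 − 15·9 − 8·12.8 = 64.6; x_2* = 8 + 0.5·64.6/12.8 = 10.5234.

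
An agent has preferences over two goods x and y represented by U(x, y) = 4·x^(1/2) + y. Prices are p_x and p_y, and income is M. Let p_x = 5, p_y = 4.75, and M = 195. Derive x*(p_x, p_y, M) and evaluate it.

Set MRS = p_x/p_y: 2·x^(−1/2) = p_x/p_y.
Solve: √x = 2·p_y/p_x, so x*(p_x,p_y) = (2·p_y/p_x)², and y* = (M − p_x·x*)/p_y.
Plugging in: x* = (2·4.75/5)² = 3.61.

x* = 3.61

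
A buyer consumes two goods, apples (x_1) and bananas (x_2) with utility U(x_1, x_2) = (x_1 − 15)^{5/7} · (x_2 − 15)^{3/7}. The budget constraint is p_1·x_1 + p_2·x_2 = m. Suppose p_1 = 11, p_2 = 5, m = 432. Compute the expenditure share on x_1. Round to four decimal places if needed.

This is Cobb-Douglas in (x_1−15, x_2−15): tangency gives 5/7·p_2·(x_2−15) = 3/7·p_1·(x_1−15).
Substituting into the budget: x_1* = 15 + 0.625·(m − 15·p_1 − 15·p_2)/p_1, and x_2* = 15 + 0.375·(…)/p_2.
Discretionary income = 432 − 15·11 − 15·5 = 192; x_1* = 15 + 0.625·192/11 = 25.9091; x_2* = 15 + 0.375·192/5 = 29.4.
Expenditure on x_1: 11·25.9091 = 285; share = 0.6597.

share on x_1 = 0.6597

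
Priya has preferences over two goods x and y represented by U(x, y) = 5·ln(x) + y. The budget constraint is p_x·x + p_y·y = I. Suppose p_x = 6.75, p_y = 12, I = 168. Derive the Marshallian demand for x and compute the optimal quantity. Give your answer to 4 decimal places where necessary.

Set MRS = p_x/p_y: (5/x)/1 = p_x/p_y.
So x*(p_x,p_y) = 5·p_y/p_x, independent of income; and y* = (I − 5·p_y)/p_y.
At the given prices: x* = 5·12/6.75 = 8.8889.

x* = 8.8889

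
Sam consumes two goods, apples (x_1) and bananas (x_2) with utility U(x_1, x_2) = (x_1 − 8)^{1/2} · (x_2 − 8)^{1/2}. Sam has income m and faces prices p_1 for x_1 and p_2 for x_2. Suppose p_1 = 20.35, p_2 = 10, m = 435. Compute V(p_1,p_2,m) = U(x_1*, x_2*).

MRS = (x_2−8)/(x_1−8). Tangency with p_1/p_2 gives x_2−8 = (p_1/p_2)·(x_1−8).
After buying the subsistence bundle (8, 8), a share 0.5 of the remaining income goes to x_1: x_1* = 8 + 0.5·(m − 8p_1 − 8p_2)/p_1.
Discretionary income = 435 − 8·20.35 − 8·10 = 192.2; x_1* = 8 + 0.5·192.2/20.35 = 12.7224; x_2* = 8 + 0.5·192.2/10 = 17.61.
Utility at the optimum: U(12.7224, 17.61) = 6.7366.

V = 6.7366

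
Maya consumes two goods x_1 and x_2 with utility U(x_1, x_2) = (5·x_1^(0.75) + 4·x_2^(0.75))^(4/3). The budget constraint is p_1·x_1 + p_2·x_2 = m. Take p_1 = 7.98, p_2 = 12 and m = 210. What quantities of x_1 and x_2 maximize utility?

x_1* = 23.4867, x_2* = 1.8813

MRS = MU_x_1/MU_x_2 = (5/4)·(x_2/x_1)^(0.25). Set equal to p_1/p_2.
Solve for the ratio: x_2/x_1 = [(4/5)·p_1/p_2]^(4).
Substitute x_2 = (x_2/x_1)·x_1 into the budget: x_1* = m/(p_1 + p_2·(x_2/x_1)).
Numerically x_2/x_1 = 0.080103, so x_1* = 210/(7.98 + 12·0.080103) = 23.4867 and x_2* = 0.080103·23.4867 = 1.8813.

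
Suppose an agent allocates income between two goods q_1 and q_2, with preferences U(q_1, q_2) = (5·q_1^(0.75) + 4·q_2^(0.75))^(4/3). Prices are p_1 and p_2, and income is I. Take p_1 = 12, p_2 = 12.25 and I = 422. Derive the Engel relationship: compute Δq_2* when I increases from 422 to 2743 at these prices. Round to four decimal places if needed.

Δq_2* = 52.6714

MRS = MU_q_1/MU_q_2 = (5/4)·(q_2/q_1)^(0.25). Set equal to p_1/p_2.
Hence q_2/q_1 = ((4/5)·p_1/p_2)^(1/(0.25)), i.e. raised to the 4 power.
Substitute q_2 = (q_2/q_1)·q_1 into the budget: q_1* = I/(p_1 + p_2·(q_2/q_1)).
Numerically q_2/q_1 = 0.377173, so q_1* = 422/(12 + 12.25·0.377173) = 25.3905 and q_2* = 0.377173·25.3905 = 9.5766.
At I' = 2743: q_2* = 62.248. Change: 62.248 − 9.5766 = 52.6714.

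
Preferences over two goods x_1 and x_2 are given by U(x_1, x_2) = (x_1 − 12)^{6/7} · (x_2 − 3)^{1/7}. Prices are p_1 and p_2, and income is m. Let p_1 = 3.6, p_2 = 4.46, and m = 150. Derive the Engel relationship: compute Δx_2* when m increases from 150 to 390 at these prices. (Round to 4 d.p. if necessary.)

MRS = 6·(x_2−3)/(x_1−12). Tangency with p_1/p_2 gives x_2−3 = (1/6)·(p_1/p_2)·(x_1−12).
Substituting into the budget: x_1* = 12 + 6/7·(m − 12·p_1 − 3·p_2)/p_1, and x_2* = 3 + 1/7·(…)/p_2.
Discretionary income = 150 − 12·3.6 − 3·4.46 = 93.42; x_2* = 3 + 1/7·93.42/4.46 = 5.9923.
At m' = 390: x_2* = 13.6797. Change: 13.6797 − 5.9923 = 7.6874.

Δx_2* = 7.6874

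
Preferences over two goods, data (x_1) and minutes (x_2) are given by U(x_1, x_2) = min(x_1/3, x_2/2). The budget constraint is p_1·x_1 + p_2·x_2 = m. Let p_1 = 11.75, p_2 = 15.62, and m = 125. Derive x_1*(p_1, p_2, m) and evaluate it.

With perfect complements, no substitution: consume in ratio x_1:x_2 = 3:2.
Budget: p_1·x_1 + p_2·(2/3)·x_1 = m, so (3·p_1 + 2·p_2)·x_1 = 3·m.
Demand: x_1*(p_1,p_2,m) = 3·m/(3·p_1 + 2·p_2), x_2* = 2·m/(3·p_1 + 2·p_2).
Here 3·11.75 + 2·15.62 = 66.49, giving x_1* = 5.6399.

x_1* = 5.6399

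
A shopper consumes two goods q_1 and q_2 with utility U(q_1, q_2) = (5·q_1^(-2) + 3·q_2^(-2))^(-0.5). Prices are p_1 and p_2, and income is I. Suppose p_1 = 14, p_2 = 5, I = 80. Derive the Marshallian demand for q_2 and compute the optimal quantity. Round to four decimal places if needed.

q_2* = 4.7685

MU_q_1 ∝ 5·q_1^(-3), MU_q_2 ∝ 3·q_2^(-3), so MRS = (5/3)·(q_2/q_1)^(3) = p_1/p_2.
Solve for the ratio: q_2/q_1 = [(3/5)·p_1/p_2]^(1/3).
Substitute q_2 = (q_2/q_1)·q_1 into the budget: q_1* = I/(p_1 + p_2·(q_2/q_1)).
Numerically q_2/q_1 = 1.188784, so q_1* = 80/(14 + 5·1.188784) = 4.0112 and q_2* = 1.188784·4.0112 = 4.7685.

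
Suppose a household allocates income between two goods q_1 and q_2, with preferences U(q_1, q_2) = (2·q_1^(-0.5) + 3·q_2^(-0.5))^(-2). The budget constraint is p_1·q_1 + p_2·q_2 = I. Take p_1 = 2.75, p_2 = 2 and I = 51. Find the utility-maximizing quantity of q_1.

q_1* = 8.5133

MRS = MU_q_1/MU_q_2 = (2/3)·(q_2/q_1)^(1.5). Set equal to p_1/p_2.
Hence q_2/q_1 = ((3/2)·p_1/p_2)^(1/(1.5)), i.e. raised to the 2/3 power.
Substitute q_2 = (q_2/q_1)·q_1 into the budget: q_1* = I/(p_1 + p_2·(q_2/q_1)).
Numerically q_2/q_1 = 1.620302, so q_1* = 51/(2.75 + 2·1.620302) = 8.5133.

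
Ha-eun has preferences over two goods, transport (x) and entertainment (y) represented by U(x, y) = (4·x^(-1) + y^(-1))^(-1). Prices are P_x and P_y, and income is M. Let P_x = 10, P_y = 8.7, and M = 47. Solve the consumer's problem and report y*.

y* = 1.7182

With the ratio pinned down, the budget gives x* = M/(P_x + P_y·(y/x)) and y* = (y/x)·x*.
Numerically y/x = 0.536056, so x* = 47/(10 + 8.7·0.536056) = 3.2052 and y* = 0.536056·3.2052 = 1.7182.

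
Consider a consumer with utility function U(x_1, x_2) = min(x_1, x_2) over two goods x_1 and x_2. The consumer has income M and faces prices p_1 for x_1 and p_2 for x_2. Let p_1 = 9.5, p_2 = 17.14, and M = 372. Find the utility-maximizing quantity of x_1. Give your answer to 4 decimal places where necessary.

With perfect complements, no substitution: consume in ratio x_1:x_2 = 1:1.
Budget: p_1·x_1 + p_2·x_1 = M, so (p_1 + p_2)·x_1 = M.
Demand: x_1*(p_1,p_2,M) = M/(p_1 + p_2), x_2* = M/(p_1 + p_2).
Here 9.5 + 17.14 = 26.64, giving x_1* = 13.964.

x_1* = 13.964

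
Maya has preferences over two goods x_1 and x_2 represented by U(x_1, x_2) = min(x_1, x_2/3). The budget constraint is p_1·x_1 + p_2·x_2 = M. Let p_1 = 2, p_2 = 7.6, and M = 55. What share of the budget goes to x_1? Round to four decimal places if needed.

share on x_1 = 0.0806

With perfect complements, no substitution: consume in ratio x_1:x_2 = 1:3.
Budget: p_1·x_1 + p_2·3·x_1 = M, so (p_1 + 3·p_2)·x_1 = M.
Demand: x_1*(p_1,p_2,M) = M/(p_1 + 3·p_2), x_2* = 3·M/(p_1 + 3·p_2).
Here 2 + 3·7.6 = 24.8, giving x_1* = 2.2177 and x_2* = 6.6532.
Expenditure on x_1: 2·2.2177 = 4.4355; share = 0.0806.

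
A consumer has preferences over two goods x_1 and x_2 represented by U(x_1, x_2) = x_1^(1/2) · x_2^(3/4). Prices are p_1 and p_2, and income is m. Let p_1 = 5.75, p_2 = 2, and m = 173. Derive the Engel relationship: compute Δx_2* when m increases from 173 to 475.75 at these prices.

Δx_2* = 90.825

Demand: x_1*(p_1,p_2,m) = 0.4·m/p_1 and x_2* = 0.6·m/p_2.
At p_1=5.75, p_2=2, m=173: x_2* = 0.6·173/2 = 51.9.
At m' = 475.75: x_2* = 142.725. Change: 142.725 − 51.9 = 90.825.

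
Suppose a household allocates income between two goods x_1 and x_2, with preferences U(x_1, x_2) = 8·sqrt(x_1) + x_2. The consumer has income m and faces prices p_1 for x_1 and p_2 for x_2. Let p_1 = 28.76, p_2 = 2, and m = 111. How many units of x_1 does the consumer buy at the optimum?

Utility is quasi-linear in x_2; the FOC for x_1 is 4/√x_1 = p_1/p_2.
Thus x_1* = (4·p_2/p_1)² — independent of m — with the rest of income spent on x_2.
Plugging in: x_1* = (4·2/28.76)² = 0.0774.

x_1* = 0.0774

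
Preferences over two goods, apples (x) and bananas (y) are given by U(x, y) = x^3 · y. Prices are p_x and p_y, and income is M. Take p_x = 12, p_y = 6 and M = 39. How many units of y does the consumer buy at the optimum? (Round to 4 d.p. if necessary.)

y* = 1.625

Tangency: MRS = 3·y/x = p_x/p_y.
So 3·p_y·y = p_x·x; combined with the budget, a share 0.75 of income goes to x.
Demand: x*(p_x,p_y,M) = 0.75·M/p_x and y* = 0.25·M/p_y.
At p_x=12, p_y=6, M=39: y* = 0.25·39/6 = 1.625.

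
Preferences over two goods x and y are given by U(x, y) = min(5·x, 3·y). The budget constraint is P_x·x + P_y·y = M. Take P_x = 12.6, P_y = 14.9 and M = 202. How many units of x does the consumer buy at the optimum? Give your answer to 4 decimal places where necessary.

Leontief preferences: the optimum is at the kink where x/3 = y/5, i.e. y = (5/3)·x.
Budget: P_x·x + P_y·(5/3)·x = M, so (3·P_x + 5·P_y)·x = 3·M.
Demand: x*(P_x,P_y,M) = 3·M/(3·P_x + 5·P_y), y* = 5·M/(3·P_x + 5·P_y).
Here 3·12.6 + 5·14.9 = 112.3, giving x* = 5.3963.

x* = 5.3963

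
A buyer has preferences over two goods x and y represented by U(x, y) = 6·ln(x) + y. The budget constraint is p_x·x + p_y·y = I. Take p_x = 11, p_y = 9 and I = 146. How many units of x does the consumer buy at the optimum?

Set MRS = p_x/p_y: (6/x)/1 = p_x/p_y.
So x*(p_x,p_y) = 6·p_y/p_x, independent of income; and y* = (I − 6·p_y)/p_y.
At the given prices: x* = 6·9/11 = 4.9091.

x* = 4.9091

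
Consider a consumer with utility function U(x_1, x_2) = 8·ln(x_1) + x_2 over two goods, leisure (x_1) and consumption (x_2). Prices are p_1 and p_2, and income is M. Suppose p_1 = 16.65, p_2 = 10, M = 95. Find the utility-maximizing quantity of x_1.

MU_x_1 = 8/x_1, MU_x_2 = 1. Tangency: 8/x_1 = p_1/p_2.
So x_1*(p_1,p_2) = 8·p_2/p_1, independent of income; and x_2* = (M − 8·p_2)/p_2.
At the given prices: x_1* = 8·10/16.65 = 4.8048.

x_1* = 4.8048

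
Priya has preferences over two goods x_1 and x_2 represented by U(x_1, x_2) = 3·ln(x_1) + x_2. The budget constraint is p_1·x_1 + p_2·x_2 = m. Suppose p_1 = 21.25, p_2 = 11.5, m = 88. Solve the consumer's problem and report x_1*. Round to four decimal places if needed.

MU_x_1 = 3/x_1, MU_x_2 = 1. Tangency: 3/x_1 = p_1/p_2.
So x_1*(p_1,p_2) = 3·p_2/p_1, independent of income; and x_2* = (m − 3·p_2)/p_2.
At the given prices: x_1* = 3·11.5/21.25 = 1.6235.

x_1* = 1.6235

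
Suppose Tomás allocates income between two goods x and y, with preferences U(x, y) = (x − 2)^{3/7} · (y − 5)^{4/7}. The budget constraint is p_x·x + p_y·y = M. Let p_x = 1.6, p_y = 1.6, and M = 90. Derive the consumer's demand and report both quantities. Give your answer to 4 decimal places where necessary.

x* = 23.1071, y* = 33.1429

This is Cobb-Douglas in (x−2, y−5): tangency gives 3/7·p_y·(y−5) = 4/7·p_x·(x−2).
After buying the subsistence bundle (2, 5), a share 3/7 of the remaining income goes to x: x* = 2 + 3/7·(M − 2p_x − 5p_y)/p_x.
Discretionary income = 90 − 2·1.6 − 5·1.6 = 78.8; x* = 2 + 3/7·78.8/1.6 = 23.1071; y* = 5 + 4/7·78.8/1.6 = 33.1429.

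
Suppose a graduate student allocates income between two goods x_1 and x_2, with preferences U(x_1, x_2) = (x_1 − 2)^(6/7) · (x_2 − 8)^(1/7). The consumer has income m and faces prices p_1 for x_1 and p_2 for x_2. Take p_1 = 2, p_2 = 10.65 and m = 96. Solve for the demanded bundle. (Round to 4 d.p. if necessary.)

Let x_1' = x_1−2, x_2' = x_2−8. MRS = 6·x_2'/x_1' = p_1/p_2.
After buying the subsistence bundle (2, 8), a share 6/7 of the remaining income goes to x_1: x_1* = 2 + 6/7·(m − 2p_1 − 8p_2)/p_1.
Discretionary income = 96 − 2·2 − 8·10.65 = 6.8; x_1* = 2 + 6/7·6.8/2 = 4.9143; x_2* = 8 + 1/7·6.8/10.65 = 8.0912.

x_1* = 4.9143, x_2* = 8.0912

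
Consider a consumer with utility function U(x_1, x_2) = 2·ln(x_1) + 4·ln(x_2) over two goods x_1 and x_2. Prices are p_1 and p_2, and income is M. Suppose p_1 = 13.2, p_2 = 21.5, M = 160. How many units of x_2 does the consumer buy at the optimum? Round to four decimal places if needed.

The MRS is (1/2)·x_2/x_1. Set MRS = p_1/p_2.
So 2·p_2·x_2 = 4·p_1·x_1; combined with the budget, a share 1/3 of income goes to x_1.
Demand: x_1*(p_1,p_2,M) = 1/3·M/p_1 and x_2* = 2/3·M/p_2.
At p_1=13.2, p_2=21.5, M=160: x_2* = 2/3·160/21.5 = 4.9612.

x_2* = 4.9612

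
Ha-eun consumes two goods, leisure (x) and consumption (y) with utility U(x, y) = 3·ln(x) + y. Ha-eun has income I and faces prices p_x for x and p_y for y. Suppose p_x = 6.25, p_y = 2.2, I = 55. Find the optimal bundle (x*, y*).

x* = 1.056, y* = 22

So x*(p_x,p_y) = 3·p_y/p_x, independent of income; and y* = (I − 3·p_y)/p_y.
At the given prices: x* = 3·2.2/6.25 = 1.056, and y* = 22.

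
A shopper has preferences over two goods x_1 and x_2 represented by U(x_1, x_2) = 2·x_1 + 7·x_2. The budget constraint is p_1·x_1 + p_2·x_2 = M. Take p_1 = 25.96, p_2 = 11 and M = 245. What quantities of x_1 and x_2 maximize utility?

Linear utility — the consumer picks whichever good has higher MU/price: 2/25.96 = 0.077 vs 7/11 = 0.6364.
x_2 gives more utility per dollar, so spend all income on x_2: x_2* = M/p_2, x_1* = 0.
Numerically: x_1* = 0, x_2* = 22.2727.

x_1* = 0, x_2* = 22.2727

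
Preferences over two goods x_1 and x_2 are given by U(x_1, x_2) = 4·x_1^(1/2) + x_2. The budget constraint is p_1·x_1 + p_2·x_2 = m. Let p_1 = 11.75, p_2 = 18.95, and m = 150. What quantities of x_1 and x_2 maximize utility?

x_1* = 10.4041, x_2* = 1.4645

Utility is quasi-linear in x_2; the FOC for x_1 is 2/√x_1 = p_1/p_2.
Thus x_1* = (2·p_2/p_1)² — independent of m — with the rest of income spent on x_2.
Plugging in: x_1* = (2·18.95/11.75)² = 10.4041, x_2* = 1.4645.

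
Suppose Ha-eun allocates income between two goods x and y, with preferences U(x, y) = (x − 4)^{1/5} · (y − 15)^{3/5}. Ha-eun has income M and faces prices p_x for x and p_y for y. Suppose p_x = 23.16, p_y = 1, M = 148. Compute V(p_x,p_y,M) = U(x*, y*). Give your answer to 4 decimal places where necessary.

Let x' = x−4, y' = y−15. MRS = (1/3)·y'/x' = p_x/p_y.
After buying the subsistence bundle (4, 15), a share 0.25 of the remaining income goes to x: x* = 4 + 0.25·(M − 4p_x − 15p_y)/p_x.
Discretionary income = 148 − 4·23.16 − 15·1 = 40.36; x* = 4 + 0.25·40.36/23.16 = 4.4357; y* = 15 + 0.75·40.36/1 = 45.27.
Utility at the optimum: U(4.4357, 45.27) = 6.553.

V = 6.553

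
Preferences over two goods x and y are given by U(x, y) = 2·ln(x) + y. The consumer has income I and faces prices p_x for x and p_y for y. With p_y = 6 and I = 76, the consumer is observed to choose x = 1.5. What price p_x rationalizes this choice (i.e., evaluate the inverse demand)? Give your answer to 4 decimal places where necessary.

p_x = 8

Set MRS = p_x/p_y: (2/x)/1 = p_x/p_y.
So x*(p_x,p_y) = 2·p_y/p_x, independent of income; and y* = (I − 2·p_y)/p_y.
Set x* = 1.5 in the demand function and solve for p_x: p_x = 8.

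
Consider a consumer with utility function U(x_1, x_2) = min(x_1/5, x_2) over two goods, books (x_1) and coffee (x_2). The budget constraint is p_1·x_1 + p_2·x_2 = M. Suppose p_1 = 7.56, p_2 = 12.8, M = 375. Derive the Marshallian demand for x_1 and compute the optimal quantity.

Leontief preferences: the optimum is at the kink where x_1/5 = x_2/1, i.e. x_2 = (1/5)·x_1.
Budget: p_1·x_1 + p_2·(1/5)·x_1 = M, so (5·p_1 + p_2)·x_1 = 5·M.
Demand: x_1*(p_1,p_2,M) = 5·M/(5·p_1 + p_2), x_2* = M/(5·p_1 + p_2).
Here 5·7.56 + 12.8 = 50.6, giving x_1* = 37.0553.

x_1* = 37.0553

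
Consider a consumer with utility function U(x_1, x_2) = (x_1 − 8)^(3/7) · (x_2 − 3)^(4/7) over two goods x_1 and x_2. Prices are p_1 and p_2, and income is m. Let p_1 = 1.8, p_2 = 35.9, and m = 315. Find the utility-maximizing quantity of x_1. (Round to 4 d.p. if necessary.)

x_1* = 53.9286

Let x_1' = x_1−8, x_2' = x_2−3. MRS = (3/4)·x_2'/x_1' = p_1/p_2.
After buying the subsistence bundle (8, 3), a share 3/7 of the remaining income goes to x_1: x_1* = 8 + 3/7·(m − 8p_1 − 3p_2)/p_1.
Discretionary income = 315 − 8·1.8 − 3·35.9 = 192.9; x_1* = 8 + 3/7·192.9/1.8 = 53.9286.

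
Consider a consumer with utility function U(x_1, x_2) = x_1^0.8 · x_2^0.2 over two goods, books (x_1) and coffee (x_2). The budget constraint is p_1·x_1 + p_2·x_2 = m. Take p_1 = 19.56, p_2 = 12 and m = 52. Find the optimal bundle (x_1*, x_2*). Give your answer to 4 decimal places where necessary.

The MRS is 4·x_2/x_1. Set MRS = p_1/p_2.
So 0.8·p_2·x_2 = 0.2·p_1·x_1; combined with the budget, a share 0.8 of income goes to x_1.
Demand: x_1*(p_1,p_2,m) = 0.8·m/p_1 and x_2* = 0.2·m/p_2.
At p_1=19.56, p_2=12, m=52: x_1* = 0.8·52/19.56 = 2.1268, x_2* = 0.8667.

x_1* = 2.1268, x_2* = 0.8667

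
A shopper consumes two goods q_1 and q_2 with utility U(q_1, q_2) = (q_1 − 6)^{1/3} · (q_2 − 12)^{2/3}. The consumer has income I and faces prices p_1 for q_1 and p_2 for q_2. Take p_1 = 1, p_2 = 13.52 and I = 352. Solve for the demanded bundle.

MRS = (1/2)·(q_2−12)/(q_1−6). Tangency with p_1/p_2 gives q_2−12 = 2·(p_1/p_2)·(q_1−6).
Substituting into the budget: q_1* = 6 + 1/3·(I − 6·p_1 − 12·p_2)/p_1, and q_2* = 12 + 2/3·(…)/p_2.
Discretionary income = 352 − 6·1 − 12·13.52 = 183.76; q_1* = 6 + 1/3·183.76/1 = 67.2533; q_2* = 12 + 2/3·183.76/13.52 = 21.0611.

q_1* = 67.2533, q_2* = 21.0611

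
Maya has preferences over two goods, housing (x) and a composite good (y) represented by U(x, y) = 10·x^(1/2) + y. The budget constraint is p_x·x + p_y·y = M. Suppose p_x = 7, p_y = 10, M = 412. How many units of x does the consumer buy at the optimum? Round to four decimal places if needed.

x* = 51.0204

MU_x = 5/√x, MU_y = 1. Tangency: 5/√x = p_x/p_y.
Thus x* = (5·p_y/p_x)² — independent of M — with the rest of income spent on y.
Plugging in: x* = (5·10/7)² = 51.0204.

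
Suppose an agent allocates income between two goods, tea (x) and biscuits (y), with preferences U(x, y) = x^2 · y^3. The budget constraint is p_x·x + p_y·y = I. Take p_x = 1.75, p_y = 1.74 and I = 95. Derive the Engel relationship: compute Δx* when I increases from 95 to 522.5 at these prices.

Δx* = 97.7143

Demand: x*(p_x,p_y,I) = 0.4·I/p_x and y* = 0.6·I/p_y.
At p_x=1.75, p_y=1.74, I=95: x* = 0.4·95/1.75 = 21.7143.
At I' = 522.5: x* = 119.4286. Change: 119.4286 − 21.7143 = 97.7143.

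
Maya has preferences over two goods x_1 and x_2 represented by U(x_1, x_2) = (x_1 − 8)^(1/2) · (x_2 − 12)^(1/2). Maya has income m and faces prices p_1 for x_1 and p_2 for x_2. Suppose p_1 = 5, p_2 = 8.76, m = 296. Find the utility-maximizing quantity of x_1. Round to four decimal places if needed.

Let x_1' = x_1−8, x_2' = x_2−12. MRS = x_2'/x_1' = p_1/p_2.
After buying the subsistence bundle (8, 12), a share 0.5 of the remaining income goes to x_1: x_1* = 8 + 0.5·(m − 8p_1 − 12p_2)/p_1.
Discretionary income = 296 − 8·5 − 12·8.76 = 150.88; x_1* = 8 + 0.5·150.88/5 = 23.088.

x_1* = 23.088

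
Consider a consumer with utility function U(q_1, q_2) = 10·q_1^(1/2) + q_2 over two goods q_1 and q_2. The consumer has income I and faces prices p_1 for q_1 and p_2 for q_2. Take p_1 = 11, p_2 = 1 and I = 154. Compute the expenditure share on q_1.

Solve: √q_1 = 5·p_2/p_1, so q_1*(p_1,p_2) = (5·p_2/p_1)², and q_2* = (I − p_1·q_1*)/p_2.
Plugging in: q_1* = (5·1/11)² = 0.2066, q_2* = 151.7273.
Expenditure on q_1: 11·0.2066 = 2.2727; share = 0.0148.

share on q_1 = 0.0148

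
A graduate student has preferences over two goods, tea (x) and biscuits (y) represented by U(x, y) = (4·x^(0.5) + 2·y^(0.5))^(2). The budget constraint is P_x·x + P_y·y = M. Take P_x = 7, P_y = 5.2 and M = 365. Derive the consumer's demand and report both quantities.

x* = 39.0134, y* = 17.6743

MU_x ∝ 4·x^(-0.5), MU_y ∝ 2·y^(-0.5), so MRS = 2·(y/x)^(0.5) = P_x/P_y.
Solve for the ratio: y/x = [(1/2)·P_x/P_y]^(2).
With the ratio pinned down, the budget gives x* = M/(P_x + P_y·(y/x)) and y* = (y/x)·x*.
Numerically y/x = 0.453033, so x* = 365/(7 + 5.2·0.453033) = 39.0134 and y* = 0.453033·39.0134 = 17.6743.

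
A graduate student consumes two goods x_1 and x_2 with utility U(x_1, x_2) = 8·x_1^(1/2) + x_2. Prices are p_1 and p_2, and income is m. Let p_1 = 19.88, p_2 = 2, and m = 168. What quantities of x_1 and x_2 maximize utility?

Utility is quasi-linear in x_2; the FOC for x_1 is 4/√x_1 = p_1/p_2.
Thus x_1* = (4·p_2/p_1)² — independent of m — with the rest of income spent on x_2.
Plugging in: x_1* = (4·2/19.88)² = 0.1619, x_2* = 82.3903.

x_1* = 0.1619, x_2* = 82.3903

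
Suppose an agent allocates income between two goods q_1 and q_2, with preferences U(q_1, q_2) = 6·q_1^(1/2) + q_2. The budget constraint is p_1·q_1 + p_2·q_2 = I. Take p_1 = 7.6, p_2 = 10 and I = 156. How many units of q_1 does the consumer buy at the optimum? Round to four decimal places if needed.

Utility is quasi-linear in q_2; the FOC for q_1 is 3/√q_1 = p_1/p_2.
Thus q_1* = (3·p_2/p_1)² — independent of I — with the rest of income spent on q_2.
Plugging in: q_1* = (3·10/7.6)² = 15.5817.

q_1* = 15.5817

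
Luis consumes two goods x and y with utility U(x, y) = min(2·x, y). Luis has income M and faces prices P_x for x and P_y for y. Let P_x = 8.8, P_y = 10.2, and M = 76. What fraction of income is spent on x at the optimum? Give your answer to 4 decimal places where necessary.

Leontief preferences: the optimum is at the kink where x/1 = y/2, i.e. y = 2·x.
Budget: P_x·x + P_y·2·x = M, so (P_x + 2·P_y)·x = M.
Demand: x*(P_x,P_y,M) = M/(P_x + 2·P_y), y* = 2·M/(P_x + 2·P_y).
Here 8.8 + 2·10.2 = 29.2, giving x* = 2.6027 and y* = 5.2055.
Expenditure on x: 8.8·2.6027 = 22.9041; share = 0.3014.

share on x = 0.3014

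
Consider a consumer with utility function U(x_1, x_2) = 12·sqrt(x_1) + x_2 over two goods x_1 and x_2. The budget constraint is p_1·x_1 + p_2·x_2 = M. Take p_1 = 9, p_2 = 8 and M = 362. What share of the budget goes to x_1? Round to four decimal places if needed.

MU_x_1 = 6/√x_1, MU_x_2 = 1. Tangency: 6/√x_1 = p_1/p_2.
Solve: √x_1 = 6·p_2/p_1, so x_1*(p_1,p_2) = (6·p_2/p_1)², and x_2* = (M − p_1·x_1*)/p_2.
Plugging in: x_1* = (6·8/9)² = 28.4444, x_2* = 13.25.
Expenditure on x_1: 9·28.4444 = 256; share = 0.7072.

share on x_1 = 0.7072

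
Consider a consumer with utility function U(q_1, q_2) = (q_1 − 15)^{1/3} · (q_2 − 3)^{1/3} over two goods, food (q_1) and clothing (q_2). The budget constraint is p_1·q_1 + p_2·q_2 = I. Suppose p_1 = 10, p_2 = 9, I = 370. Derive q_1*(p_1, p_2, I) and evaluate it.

This is Cobb-Douglas in (q_1−15, q_2−3): tangency gives 1/3·p_2·(q_2−3) = 1/3·p_1·(q_1−15).
Substituting into the budget: q_1* = 15 + 0.5·(I − 15·p_1 − 3·p_2)/p_1, and q_2* = 3 + 0.5·(…)/p_2.
Discretionary income = 370 − 15·10 − 3·9 = 193; q_1* = 15 + 0.5·193/10 = 24.65.

q_1* = 24.65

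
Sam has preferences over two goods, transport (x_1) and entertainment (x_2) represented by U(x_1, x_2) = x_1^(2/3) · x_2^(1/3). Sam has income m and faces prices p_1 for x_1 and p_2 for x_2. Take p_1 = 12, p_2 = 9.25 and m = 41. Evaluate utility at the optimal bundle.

Demand: x_1*(p_1,p_2,m) = 2/3·m/p_1 and x_2* = 1/3·m/p_2.
At p_1=12, p_2=9.25, m=41: x_1* = 2/3·41/12 = 2.2778, x_2* = 1.4775.
Utility at the optimum: U(2.2778, 1.4775) = 1.9717.

V = 1.9717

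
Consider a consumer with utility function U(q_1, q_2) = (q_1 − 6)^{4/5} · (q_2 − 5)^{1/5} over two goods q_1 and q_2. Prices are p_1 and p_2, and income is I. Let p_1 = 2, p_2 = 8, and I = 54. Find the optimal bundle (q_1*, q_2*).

q_1* = 6.8, q_2* = 5.05

Discretionary income = 54 − 6·2 − 5·8 = 2; q_1* = 6 + 0.8·2/2 = 6.8; q_2* = 5 + 0.2·2/8 = 5.05.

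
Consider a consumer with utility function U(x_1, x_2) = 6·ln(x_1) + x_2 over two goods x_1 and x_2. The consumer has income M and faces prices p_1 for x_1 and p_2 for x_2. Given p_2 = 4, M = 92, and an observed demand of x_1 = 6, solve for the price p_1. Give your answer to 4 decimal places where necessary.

p_1 = 4

MU_x_1 = 6/x_1, MU_x_2 = 1. Tangency: 6/x_1 = p_1/p_2.
So x_1*(p_1,p_2) = 6·p_2/p_1, independent of income; and x_2* = (M − 6·p_2)/p_2.
Set x_1* = 6 in the demand function and solve for p_1: p_1 = 4.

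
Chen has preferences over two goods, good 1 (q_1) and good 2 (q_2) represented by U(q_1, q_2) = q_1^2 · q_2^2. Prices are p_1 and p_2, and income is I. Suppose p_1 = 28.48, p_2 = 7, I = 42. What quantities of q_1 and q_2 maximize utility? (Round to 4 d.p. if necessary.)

MU_q_1/MU_q_2 = (2·q_2)/(2·q_1); tangency sets this equal to p_1/p_2.
So 2·p_2·q_2 = 2·p_1·q_1; combined with the budget, a share 0.5 of income goes to q_1.
Demand: q_1*(p_1,p_2,I) = 0.5·I/p_1 and q_2* = 0.5·I/p_2.
At p_1=28.48, p_2=7, I=42: q_1* = 0.5·42/28.48 = 0.7374, q_2* = 3.

q_1* = 0.7374, q_2* = 3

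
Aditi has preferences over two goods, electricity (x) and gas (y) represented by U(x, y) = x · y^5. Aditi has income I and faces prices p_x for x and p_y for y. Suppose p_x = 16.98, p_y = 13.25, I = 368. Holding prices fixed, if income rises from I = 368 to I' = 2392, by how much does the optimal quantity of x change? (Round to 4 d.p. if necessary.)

Δx* = 19.8665

The MRS is (1/5)·y/x. Set MRS = p_x/p_y.
So p_y·y = 5·p_x·x; combined with the budget, a share 1/6 of income goes to x.
Demand: x*(p_x,p_y,I) = 1/6·I/p_x and y* = 5/6·I/p_y.
At p_x=16.98, p_y=13.25, I=368: x* = 1/6·368/16.98 = 3.6121.
At I' = 2392: x* = 23.4786. Change: 23.4786 − 3.6121 = 19.8665.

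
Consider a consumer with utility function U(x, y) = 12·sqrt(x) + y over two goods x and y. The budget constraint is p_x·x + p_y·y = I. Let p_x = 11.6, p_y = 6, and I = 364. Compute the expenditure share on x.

share on x = 0.3069

MU_x = 6/√x, MU_y = 1. Tangency: 6/√x = p_x/p_y.
Solve: √x = 6·p_y/p_x, so x*(p_x,p_y) = (6·p_y/p_x)², and y* = (I − p_x·x*)/p_y.
Plugging in: x* = (6·6/11.6)² = 9.6314, y* = 42.046.
Expenditure on x: 11.6·9.6314 = 111.7241; share = 0.3069.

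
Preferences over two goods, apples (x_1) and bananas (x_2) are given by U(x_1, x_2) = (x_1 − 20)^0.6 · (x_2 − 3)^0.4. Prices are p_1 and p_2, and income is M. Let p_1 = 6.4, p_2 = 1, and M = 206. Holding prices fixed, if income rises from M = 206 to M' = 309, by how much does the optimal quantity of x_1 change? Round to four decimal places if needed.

Δx_1* = 9.6562

Let x_1' = x_1−20, x_2' = x_2−3. MRS = (3/2)·x_2'/x_1' = p_1/p_2.
Substituting into the budget: x_1* = 20 + 0.6·(M − 20·p_1 − 3·p_2)/p_1, and x_2* = 3 + 0.4·(…)/p_2.
Discretionary income = 206 − 20·6.4 − 3·1 = 75; x_1* = 20 + 0.6·75/6.4 = 27.0312.
At M' = 309: x_1* = 36.6875. Change: 36.6875 − 27.0312 = 9.6562.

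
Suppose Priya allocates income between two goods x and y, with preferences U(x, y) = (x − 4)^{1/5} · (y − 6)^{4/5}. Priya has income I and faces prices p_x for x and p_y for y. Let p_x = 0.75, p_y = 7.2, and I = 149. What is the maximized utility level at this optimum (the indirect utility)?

V = 13.608

MRS = (1/4)·(y−6)/(x−4). Tangency with p_x/p_y gives y−6 = 4·(p_x/p_y)·(x−4).
After buying the subsistence bundle (4, 6), a share 0.2 of the remaining income goes to x: x* = 4 + 0.2·(I − 4p_x − 6p_y)/p_x.
Discretionary income = 149 − 4·0.75 − 6·7.2 = 102.8; x* = 4 + 0.2·102.8/0.75 = 31.4133; y* = 6 + 0.8·102.8/7.2 = 17.4222.
Utility at the optimum: U(31.4133, 17.4222) = 13.608.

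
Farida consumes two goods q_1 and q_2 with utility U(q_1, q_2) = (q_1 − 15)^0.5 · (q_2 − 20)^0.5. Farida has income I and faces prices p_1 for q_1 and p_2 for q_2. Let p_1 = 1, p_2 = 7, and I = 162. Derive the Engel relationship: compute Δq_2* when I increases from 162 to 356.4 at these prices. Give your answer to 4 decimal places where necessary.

This is Cobb-Douglas in (q_1−15, q_2−20): tangency gives 0.5·p_2·(q_2−20) = 0.5·p_1·(q_1−15).
After buying the subsistence bundle (15, 20), a share 0.5 of the remaining income goes to q_1: q_1* = 15 + 0.5·(I − 15p_1 − 20p_2)/p_1.
Discretionary income = 162 − 15·1 − 20·7 = 7; q_2* = 20 + 0.5·7/7 = 20.5.
At I' = 356.4: q_2* = 34.3857. Change: 34.3857 − 20.5 = 13.8857.

Δq_2* = 13.8857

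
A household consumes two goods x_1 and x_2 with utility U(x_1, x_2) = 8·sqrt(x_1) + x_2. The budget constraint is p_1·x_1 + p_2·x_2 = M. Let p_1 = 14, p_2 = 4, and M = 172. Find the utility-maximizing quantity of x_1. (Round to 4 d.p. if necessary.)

x_1* = 1.3061

Utility is quasi-linear in x_2; the FOC for x_1 is 4/√x_1 = p_1/p_2.
Solve: √x_1 = 4·p_2/p_1, so x_1*(p_1,p_2) = (4·p_2/p_1)², and x_2* = (M − p_1·x_1*)/p_2.
Plugging in: x_1* = (4·4/14)² = 1.3061.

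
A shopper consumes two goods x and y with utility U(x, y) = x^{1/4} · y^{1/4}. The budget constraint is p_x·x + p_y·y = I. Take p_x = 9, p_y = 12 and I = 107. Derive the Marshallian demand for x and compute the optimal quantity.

x* = 5.9444

Tangency: MRS = y/x = p_x/p_y.
Rearranging, p_y·y = p_x·x. Substituting into the budget gives p_x·x·(1 + 1) = I.
Demand: x*(p_x,p_y,I) = 0.5·I/p_x and y* = 0.5·I/p_y.
At p_x=9, p_y=12, I=107: x* = 0.5·107/9 = 5.9444.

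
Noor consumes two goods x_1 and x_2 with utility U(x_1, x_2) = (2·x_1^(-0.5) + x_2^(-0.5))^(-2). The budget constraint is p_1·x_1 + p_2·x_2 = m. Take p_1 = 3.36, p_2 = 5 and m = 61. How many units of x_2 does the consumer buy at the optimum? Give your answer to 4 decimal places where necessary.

Numerically x_2/x_1 = 0.48331, so x_1* = 61/(3.36 + 5·0.48331) = 10.5599 and x_2* = 0.48331·10.5599 = 5.1037.

x_2* = 5.1037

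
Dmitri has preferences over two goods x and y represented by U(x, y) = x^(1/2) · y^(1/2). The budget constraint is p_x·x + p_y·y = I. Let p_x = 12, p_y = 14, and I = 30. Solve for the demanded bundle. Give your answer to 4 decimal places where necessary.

x* = 1.25, y* = 1.0714

At p_x=12, p_y=14, I=30: x* = 0.5·30/12 = 1.25, y* = 1.0714.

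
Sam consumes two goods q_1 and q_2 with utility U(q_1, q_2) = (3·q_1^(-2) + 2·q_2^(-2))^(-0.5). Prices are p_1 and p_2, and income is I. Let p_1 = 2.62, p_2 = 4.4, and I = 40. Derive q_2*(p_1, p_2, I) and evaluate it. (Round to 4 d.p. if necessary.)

Numerically q_2/q_1 = 0.734941, so q_1* = 40/(2.62 + 4.4·0.734941) = 6.8332 and q_2* = 0.734941·6.8332 = 5.022.

q_2* = 5.022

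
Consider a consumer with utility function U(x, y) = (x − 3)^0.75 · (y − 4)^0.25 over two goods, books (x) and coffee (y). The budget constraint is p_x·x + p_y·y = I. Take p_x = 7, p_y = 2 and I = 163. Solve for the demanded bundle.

MRS = 3·(y−4)/(x−3). Tangency with p_x/p_y gives y−4 = (1/3)·(p_x/p_y)·(x−3).
Substituting into the budget: x* = 3 + 0.75·(I − 3·p_x − 4·p_y)/p_x, and y* = 4 + 0.25·(…)/p_y.
Discretionary income = 163 − 3·7 − 4·2 = 134; x* = 3 + 0.75·134/7 = 17.3571; y* = 4 + 0.25·134/2 = 20.75.

x* = 17.3571, y* = 20.75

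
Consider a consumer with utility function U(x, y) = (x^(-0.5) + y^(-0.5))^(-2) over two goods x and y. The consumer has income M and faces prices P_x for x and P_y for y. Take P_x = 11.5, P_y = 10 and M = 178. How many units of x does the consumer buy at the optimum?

MRS = MU_x/MU_y = (y/x)^(1.5). Set equal to P_x/P_y.
Hence y/x = (P_x/P_y)^(1/(1.5)), i.e. raised to the 2/3 power.
Substitute y = (y/x)·x into the budget: x* = M/(P_x + P_y·(y/x)).
Numerically y/x = 1.097653, so x* = 178/(11.5 + 10·1.097653) = 7.9194.

x* = 7.9194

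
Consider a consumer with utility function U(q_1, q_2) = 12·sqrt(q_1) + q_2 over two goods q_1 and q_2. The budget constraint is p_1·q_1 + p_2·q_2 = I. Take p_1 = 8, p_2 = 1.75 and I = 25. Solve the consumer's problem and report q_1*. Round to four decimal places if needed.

q_1* = 1.7227

Utility is quasi-linear in q_2; the FOC for q_1 is 6/√q_1 = p_1/p_2.
Solve: √q_1 = 6·p_2/p_1, so q_1*(p_1,p_2) = (6·p_2/p_1)², and q_2* = (I − p_1·q_1*)/p_2.
Plugging in: q_1* = (6·1.75/8)² = 1.7227.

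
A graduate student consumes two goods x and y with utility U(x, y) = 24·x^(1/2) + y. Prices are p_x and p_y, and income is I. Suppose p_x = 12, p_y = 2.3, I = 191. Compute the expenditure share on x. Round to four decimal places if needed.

MU_x = 12/√x, MU_y = 1. Tangency: 12/√x = p_x/p_y.
Solve: √x = 12·p_y/p_x, so x*(p_x,p_y) = (12·p_y/p_x)², and y* = (I − p_x·x*)/p_y.
Plugging in: x* = (12·2.3/12)² = 5.29, y* = 55.4435.
Expenditure on x: 12·5.29 = 63.48; share = 0.3324.

share on x = 0.3324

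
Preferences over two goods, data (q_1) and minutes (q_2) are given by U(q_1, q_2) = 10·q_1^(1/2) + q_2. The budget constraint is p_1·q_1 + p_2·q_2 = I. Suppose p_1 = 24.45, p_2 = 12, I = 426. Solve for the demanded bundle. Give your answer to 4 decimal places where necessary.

q_1* = 6.0221, q_2* = 23.2301

Utility is quasi-linear in q_2; the FOC for q_1 is 5/√q_1 = p_1/p_2.
Thus q_1* = (5·p_2/p_1)² — independent of I — with the rest of income spent on q_2.
Plugging in: q_1* = (5·12/24.45)² = 6.0221, q_2* = 23.2301.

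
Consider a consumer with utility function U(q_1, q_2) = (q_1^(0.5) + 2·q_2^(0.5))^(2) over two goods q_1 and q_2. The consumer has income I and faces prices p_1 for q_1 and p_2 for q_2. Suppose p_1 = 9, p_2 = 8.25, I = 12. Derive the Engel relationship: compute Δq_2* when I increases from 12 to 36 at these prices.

MRS = MU_q_1/MU_q_2 = (1/2)·(q_2/q_1)^(0.5). Set equal to p_1/p_2.
Hence q_2/q_1 = (2·p_1/p_2)^(1/(0.5)), i.e. raised to the 2 power.
Substitute q_2 = (q_2/q_1)·q_1 into the budget: q_1* = I/(p_1 + p_2·(q_2/q_1)).
Numerically q_2/q_1 = 4.760331, so q_1* = 12/(9 + 8.25·4.760331) = 0.2486 and q_2* = 4.760331·0.2486 = 1.1834.
At I' = 36: q_2* = 3.5501. Change: 3.5501 − 1.1834 = 2.3667.

Δq_2* = 2.3667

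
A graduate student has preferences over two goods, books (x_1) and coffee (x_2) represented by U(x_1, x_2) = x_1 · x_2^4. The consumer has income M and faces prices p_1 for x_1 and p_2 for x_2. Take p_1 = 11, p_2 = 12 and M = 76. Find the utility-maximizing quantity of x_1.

x_1* = 1.3818

Tangency: MRS = (1/4)·x_2/x_1 = p_1/p_2.
So p_2·x_2 = 4·p_1·x_1; combined with the budget, a share 0.2 of income goes to x_1.
Demand: x_1*(p_1,p_2,M) = 0.2·M/p_1 and x_2* = 0.8·M/p_2.
At p_1=11, p_2=12, M=76: x_1* = 0.2·76/11 = 1.3818.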